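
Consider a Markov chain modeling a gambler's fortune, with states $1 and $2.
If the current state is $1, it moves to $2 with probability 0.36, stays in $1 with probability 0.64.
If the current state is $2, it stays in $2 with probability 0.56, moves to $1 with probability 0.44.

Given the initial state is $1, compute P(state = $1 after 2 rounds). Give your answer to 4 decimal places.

0.5680

Sum over the intermediate state after 1 round:
P = P($1→$1)·P($1→$1) + P($1→$2)·P($2→$1)
  = 0.64×0.64 + 0.36×0.44
  = 0.4096 + 0.1584 = 0.5680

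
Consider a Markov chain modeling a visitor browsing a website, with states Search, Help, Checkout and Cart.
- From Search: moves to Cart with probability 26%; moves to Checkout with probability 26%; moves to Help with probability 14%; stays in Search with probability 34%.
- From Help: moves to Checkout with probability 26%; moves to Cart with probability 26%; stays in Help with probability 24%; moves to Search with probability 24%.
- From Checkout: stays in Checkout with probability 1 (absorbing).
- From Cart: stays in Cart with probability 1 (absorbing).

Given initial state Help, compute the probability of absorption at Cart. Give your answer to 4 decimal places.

Let h(s) be the probability of absorption at Cart starting from transient state s. Then h(Cart) = 1 and h(Checkout) = 0. By first-step analysis:
h(Search) = 0.34·h(Search) + 0.14·h(Help) + 0.26·0 + 0.26·1
h(Help) = 0.24·h(Search) + 0.24·h(Help) + 0.26·0 + 0.26·1
Solving: h(Search) = 0.5000, h(Help) = 0.5000.
Starting from Help, the probability is 0.5000.

0.5000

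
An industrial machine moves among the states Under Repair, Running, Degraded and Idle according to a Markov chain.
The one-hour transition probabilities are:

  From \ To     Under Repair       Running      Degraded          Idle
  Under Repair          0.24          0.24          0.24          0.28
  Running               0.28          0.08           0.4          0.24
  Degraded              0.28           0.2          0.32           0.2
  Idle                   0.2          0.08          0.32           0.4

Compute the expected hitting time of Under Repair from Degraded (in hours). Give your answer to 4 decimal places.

3.8551

Let t(s) be the expected number of hours to first reach Under Repair from state s, with t(Under Repair) = 0. Conditioning on the first hour:
t(Running) = 1 + 0.08·t(Running) + 0.4·t(Degraded) + 0.24·t(Idle)
t(Degraded) = 1 + 0.2·t(Running) + 0.32·t(Degraded) + 0.2·t(Idle)
t(Idle) = 1 + 0.08·t(Running) + 0.32·t(Degraded) + 0.4·t(Idle)
Solving: t(Running) = 3.8688, t(Degraded) = 3.8551, t(Idle) = 4.2386.
Expected hours from Degraded to Under Repair: 3.8551.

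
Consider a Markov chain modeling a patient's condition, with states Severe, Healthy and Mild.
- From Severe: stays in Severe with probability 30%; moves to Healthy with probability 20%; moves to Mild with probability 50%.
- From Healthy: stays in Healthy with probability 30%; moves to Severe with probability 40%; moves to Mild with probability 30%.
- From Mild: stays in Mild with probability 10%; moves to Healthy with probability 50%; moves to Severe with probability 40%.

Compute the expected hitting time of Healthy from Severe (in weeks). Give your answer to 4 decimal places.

Let t(s) be the expected number of weeks to first reach Healthy from state s, with t(Healthy) = 0. Conditioning on the first week:
t(Severe) = 1 + 0.3·t(Severe) + 0.5·t(Mild)
t(Mild) = 1 + 0.4·t(Severe) + 0.1·t(Mild)
Solving: t(Severe) = 3.2558, t(Mild) = 2.5581.
Expected weeks from Severe to Healthy: 3.2558.

3.2558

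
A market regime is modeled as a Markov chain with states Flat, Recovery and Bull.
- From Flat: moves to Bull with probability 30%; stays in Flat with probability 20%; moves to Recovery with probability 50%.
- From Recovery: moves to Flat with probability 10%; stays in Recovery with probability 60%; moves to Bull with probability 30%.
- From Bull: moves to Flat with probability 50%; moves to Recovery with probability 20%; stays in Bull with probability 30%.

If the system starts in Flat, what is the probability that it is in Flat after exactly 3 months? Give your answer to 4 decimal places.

0.2440

Propagate the distribution vector 3 months from Flat.
After 0 months: (1.0000, 0.0000, 0.0000)
After 1 month: (0.2000, 0.5000, 0.3000)
After 2 months: (0.2400, 0.4600, 0.3000)
After 3 months: (0.2440, 0.4560, 0.3000)
P(in Flat after 3 months) = 0.2440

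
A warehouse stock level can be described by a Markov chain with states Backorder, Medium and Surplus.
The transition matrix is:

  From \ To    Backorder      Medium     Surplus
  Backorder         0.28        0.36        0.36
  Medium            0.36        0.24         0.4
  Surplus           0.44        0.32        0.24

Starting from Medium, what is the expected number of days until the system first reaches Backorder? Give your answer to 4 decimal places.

2.5801

Let t(s) be the expected number of days to first reach Backorder from state s, with t(Backorder) = 0. Conditioning on the first day:
t(Medium) = 1 + 0.24·t(Medium) + 0.4·t(Surplus)
t(Surplus) = 1 + 0.32·t(Medium) + 0.24·t(Surplus)
Solving: t(Medium) = 2.5801, t(Surplus) = 2.4021.
Expected days from Medium to Backorder: 2.5801.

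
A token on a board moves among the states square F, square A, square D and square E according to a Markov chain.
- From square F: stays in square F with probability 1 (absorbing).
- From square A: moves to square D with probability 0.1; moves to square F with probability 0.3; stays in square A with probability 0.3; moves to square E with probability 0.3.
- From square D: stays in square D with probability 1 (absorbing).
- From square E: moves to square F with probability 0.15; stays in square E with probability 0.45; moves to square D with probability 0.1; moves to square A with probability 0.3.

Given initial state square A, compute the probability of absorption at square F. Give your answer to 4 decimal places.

Let h(s) be the probability of absorption at square F starting from transient state s. Then h(square F) = 1 and h(square D) = 0. By first-step analysis:
h(square A) = 0.3·1 + 0.3·h(square A) + 0.1·0 + 0.3·h(square E)
h(square E) = 0.15·1 + 0.3·h(square A) + 0.1·0 + 0.45·h(square E)
Solving: h(square A) = 0.7119, h(square E) = 0.6610.
Starting from square A, the probability is 0.7119.

0.7119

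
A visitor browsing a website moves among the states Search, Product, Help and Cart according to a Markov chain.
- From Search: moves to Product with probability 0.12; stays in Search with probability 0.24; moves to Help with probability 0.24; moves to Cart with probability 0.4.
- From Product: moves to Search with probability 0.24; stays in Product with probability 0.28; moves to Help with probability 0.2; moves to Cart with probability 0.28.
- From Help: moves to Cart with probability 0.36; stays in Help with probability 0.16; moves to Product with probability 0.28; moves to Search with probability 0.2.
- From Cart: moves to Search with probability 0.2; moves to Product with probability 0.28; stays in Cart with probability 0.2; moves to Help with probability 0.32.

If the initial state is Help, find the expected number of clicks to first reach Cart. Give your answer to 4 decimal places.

2.8642

Let t(s) be the expected number of clicks to first reach Cart from state s, with t(Cart) = 0. Conditioning on the first click:
t(Search) = 1 + 0.24·t(Search) + 0.12·t(Product) + 0.24·t(Help)
t(Product) = 1 + 0.24·t(Search) + 0.28·t(Product) + 0.2·t(Help)
t(Help) = 1 + 0.2·t(Search) + 0.28·t(Product) + 0.16·t(Help)
Solving: t(Search) = 2.7077, t(Product) = 3.0871, t(Help) = 2.8642.
Expected clicks from Help to Cart: 2.8642.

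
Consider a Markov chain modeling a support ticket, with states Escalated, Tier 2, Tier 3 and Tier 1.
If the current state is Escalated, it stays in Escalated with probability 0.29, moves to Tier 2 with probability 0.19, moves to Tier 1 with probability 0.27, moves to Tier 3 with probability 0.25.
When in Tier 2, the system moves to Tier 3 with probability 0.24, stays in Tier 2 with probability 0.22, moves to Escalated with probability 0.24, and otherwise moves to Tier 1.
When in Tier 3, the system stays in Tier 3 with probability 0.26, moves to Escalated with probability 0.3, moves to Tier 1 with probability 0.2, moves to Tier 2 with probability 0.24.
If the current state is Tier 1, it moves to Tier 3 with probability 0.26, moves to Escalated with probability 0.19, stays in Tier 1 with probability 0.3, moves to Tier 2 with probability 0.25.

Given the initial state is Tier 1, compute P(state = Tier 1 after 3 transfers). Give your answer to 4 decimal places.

Propagate the distribution vector 3 transfers from Tier 1.
After 0 transfers: (0.0000, 0.0000, 0.0000, 1.0000)
After 1 transfer: (0.1900, 0.2500, 0.2600, 0.3000)
After 2 transfers: (0.2501, 0.2285, 0.2531, 0.2683)
After 3 transfers: (0.2543, 0.2256, 0.2529, 0.2672)
P(in Tier 1 after 3 transfers) = 0.2672

0.2672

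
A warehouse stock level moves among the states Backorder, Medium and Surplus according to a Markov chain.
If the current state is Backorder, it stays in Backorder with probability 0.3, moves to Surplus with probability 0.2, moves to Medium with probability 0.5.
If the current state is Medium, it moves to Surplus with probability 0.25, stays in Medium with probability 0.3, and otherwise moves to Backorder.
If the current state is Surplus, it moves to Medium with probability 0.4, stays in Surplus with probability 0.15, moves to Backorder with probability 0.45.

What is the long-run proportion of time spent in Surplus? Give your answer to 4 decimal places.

0.2095

Let the stationary distribution be π with π = πP and π_1 + π_2 + π_3 = 1.
π_1 = 0.3·π_1 + 0.45·π_2 + 0.45·π_3
π_2 = 0.5·π_1 + 0.3·π_2 + 0.4·π_3
Solving with the normalization constraint gives π = (0.3913, 0.3992, 0.2095).
So the stationary probability of Surplus is 0.2095.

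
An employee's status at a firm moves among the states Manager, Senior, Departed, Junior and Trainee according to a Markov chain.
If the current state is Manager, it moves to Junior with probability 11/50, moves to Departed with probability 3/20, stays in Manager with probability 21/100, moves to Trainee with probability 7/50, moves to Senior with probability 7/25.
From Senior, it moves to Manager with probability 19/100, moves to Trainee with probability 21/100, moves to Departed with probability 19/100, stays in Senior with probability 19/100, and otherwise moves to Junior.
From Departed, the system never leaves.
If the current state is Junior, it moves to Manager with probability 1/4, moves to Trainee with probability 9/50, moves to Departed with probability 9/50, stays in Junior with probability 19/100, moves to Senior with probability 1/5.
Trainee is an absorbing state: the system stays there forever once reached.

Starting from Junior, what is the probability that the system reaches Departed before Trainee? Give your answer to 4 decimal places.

0.4971

Let h(s) be the probability of absorption at Departed starting from transient state s. Then h(Departed) = 1 and h(Trainee) = 0. By first-step analysis:
h(Manager) = 0.21·h(Manager) + 0.28·h(Senior) + 0.15·1 + 0.22·h(Junior) + 0.14·0
h(Senior) = 0.19·h(Manager) + 0.19·h(Senior) + 0.19·1 + 0.22·h(Junior) + 0.21·0
h(Junior) = 0.25·h(Manager) + 0.2·h(Senior) + 0.18·1 + 0.19·h(Junior) + 0.18·0
Solving: h(Manager) = 0.5009, h(Senior) = 0.4871, h(Junior) = 0.4971.
Starting from Junior, the probability is 0.4971.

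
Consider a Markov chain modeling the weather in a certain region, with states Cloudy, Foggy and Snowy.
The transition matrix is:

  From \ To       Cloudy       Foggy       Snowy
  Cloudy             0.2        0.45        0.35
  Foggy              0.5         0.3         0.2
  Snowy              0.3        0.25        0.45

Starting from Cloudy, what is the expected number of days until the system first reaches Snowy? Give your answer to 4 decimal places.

Let t(s) be the expected number of days to first reach Snowy from state s, with t(Snowy) = 0. Conditioning on the first day:
t(Cloudy) = 1 + 0.2·t(Cloudy) + 0.45·t(Foggy)
t(Foggy) = 1 + 0.5·t(Cloudy) + 0.3·t(Foggy)
Solving: t(Cloudy) = 3.4328, t(Foggy) = 3.8806.
Expected days from Cloudy to Snowy: 3.4328.

3.4328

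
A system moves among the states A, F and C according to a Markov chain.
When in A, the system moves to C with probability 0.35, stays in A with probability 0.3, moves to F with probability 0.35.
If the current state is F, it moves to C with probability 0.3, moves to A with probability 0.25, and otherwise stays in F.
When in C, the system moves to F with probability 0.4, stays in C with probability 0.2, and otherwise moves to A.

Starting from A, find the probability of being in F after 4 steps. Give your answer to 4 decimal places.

Propagate the distribution vector 4 steps from A.
After 0 steps: (1.0000, 0.0000, 0.0000)
After 1 step: (0.3000, 0.3500, 0.3500)
After 2 steps: (0.3175, 0.4025, 0.2800)
After 3 steps: (0.3079, 0.4043, 0.2879)
After 4 steps: (0.3086, 0.4048, 0.2866)
P(in F after 4 steps) = 0.4048

0.4048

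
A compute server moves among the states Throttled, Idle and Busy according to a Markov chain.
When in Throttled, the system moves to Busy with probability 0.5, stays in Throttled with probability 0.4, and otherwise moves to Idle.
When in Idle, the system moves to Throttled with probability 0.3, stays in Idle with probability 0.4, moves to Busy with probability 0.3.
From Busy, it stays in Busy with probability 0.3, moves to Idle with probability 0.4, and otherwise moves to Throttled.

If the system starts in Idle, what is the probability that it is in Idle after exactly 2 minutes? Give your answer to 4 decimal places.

0.3100

Sum over the intermediate state after 1 minute:
P = P(Idle→Throttled)·P(Throttled→Idle) + P(Idle→Idle)·P(Idle→Idle) + P(Idle→Busy)·P(Busy→Idle)
  = 0.3×0.1 + 0.4×0.4 + 0.3×0.4
  = 0.0300 + 0.1600 + 0.1200 = 0.3100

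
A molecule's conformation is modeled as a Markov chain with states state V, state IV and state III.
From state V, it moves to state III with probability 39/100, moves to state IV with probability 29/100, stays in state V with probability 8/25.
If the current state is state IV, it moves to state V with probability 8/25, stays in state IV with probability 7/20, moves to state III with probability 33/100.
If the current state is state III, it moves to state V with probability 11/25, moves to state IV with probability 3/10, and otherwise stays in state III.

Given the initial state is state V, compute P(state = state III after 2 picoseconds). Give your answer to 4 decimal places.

0.3219

Sum over the intermediate state after 1 picosecond:
P = P(state V→state V)·P(state V→state III) + P(state V→state IV)·P(state IV→state III) + P(state V→state III)·P(state III→state III)
  = 0.32×0.39 + 0.29×0.33 + 0.39×0.26
  = 0.1248 + 0.0957 + 0.1014 = 0.3219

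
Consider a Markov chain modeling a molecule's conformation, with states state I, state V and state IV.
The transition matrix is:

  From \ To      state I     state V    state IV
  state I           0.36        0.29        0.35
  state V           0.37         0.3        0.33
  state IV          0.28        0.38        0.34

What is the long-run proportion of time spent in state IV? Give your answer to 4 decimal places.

Let the stationary distribution be π with π = πP and π_1 + π_2 + π_3 = 1.
π_1 = 0.36·π_1 + 0.37·π_2 + 0.28·π_3
π_2 = 0.29·π_1 + 0.3·π_2 + 0.38·π_3
Solving with the normalization constraint gives π = (0.3360, 0.3238, 0.3401).
So the stationary probability of state IV is 0.3401.

0.3401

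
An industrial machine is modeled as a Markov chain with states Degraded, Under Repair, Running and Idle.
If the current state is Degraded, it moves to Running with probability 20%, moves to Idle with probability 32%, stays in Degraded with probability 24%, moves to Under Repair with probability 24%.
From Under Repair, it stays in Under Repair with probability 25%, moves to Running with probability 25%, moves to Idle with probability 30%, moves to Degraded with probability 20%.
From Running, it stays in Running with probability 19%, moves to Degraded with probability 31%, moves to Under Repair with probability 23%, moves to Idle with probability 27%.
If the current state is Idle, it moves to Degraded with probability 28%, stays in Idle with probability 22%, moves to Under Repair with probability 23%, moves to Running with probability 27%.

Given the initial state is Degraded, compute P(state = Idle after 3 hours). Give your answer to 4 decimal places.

Propagate the distribution vector 3 hours from Degraded.
After 0 hours: (1.0000, 0.0000, 0.0000, 0.0000)
After 1 hour: (0.2400, 0.2400, 0.2000, 0.3200)
After 2 hours: (0.2572, 0.2372, 0.2324, 0.2732)
After 3 hours: (0.2577, 0.2373, 0.2287, 0.2763)
P(in Idle after 3 hours) = 0.2763

0.2763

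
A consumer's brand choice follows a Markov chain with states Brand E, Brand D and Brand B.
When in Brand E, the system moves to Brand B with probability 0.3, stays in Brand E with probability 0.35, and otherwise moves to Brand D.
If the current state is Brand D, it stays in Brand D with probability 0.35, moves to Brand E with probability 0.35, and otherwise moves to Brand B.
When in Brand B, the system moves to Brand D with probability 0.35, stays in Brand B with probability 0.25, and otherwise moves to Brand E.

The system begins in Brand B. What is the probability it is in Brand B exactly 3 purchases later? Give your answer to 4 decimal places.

0.2856

Propagate the distribution vector 3 purchases from Brand B.
After 0 purchases: (0.0000, 0.0000, 1.0000)
After 1 purchase: (0.4000, 0.3500, 0.2500)
After 2 purchases: (0.3625, 0.3500, 0.2875)
After 3 purchases: (0.3644, 0.3500, 0.2856)
P(in Brand B after 3 purchases) = 0.2856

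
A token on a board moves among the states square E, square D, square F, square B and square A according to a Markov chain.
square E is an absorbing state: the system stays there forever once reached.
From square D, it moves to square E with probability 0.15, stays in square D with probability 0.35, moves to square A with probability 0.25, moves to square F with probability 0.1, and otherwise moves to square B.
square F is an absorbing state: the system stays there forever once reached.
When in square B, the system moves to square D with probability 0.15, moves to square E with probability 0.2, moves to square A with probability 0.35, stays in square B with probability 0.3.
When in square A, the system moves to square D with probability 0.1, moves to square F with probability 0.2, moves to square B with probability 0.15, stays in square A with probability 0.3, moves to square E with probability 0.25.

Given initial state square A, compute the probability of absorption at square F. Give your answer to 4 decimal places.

Let h(s) be the probability of absorption at square F starting from transient state s. Then h(square F) = 1 and h(square E) = 0. By first-step analysis:
h(square D) = 0.15·0 + 0.35·h(square D) + 0.1·1 + 0.15·h(square B) + 0.25·h(square A)
h(square B) = 0.2·0 + 0.15·h(square D) + 0.3·h(square B) + 0.35·h(square A)
h(square A) = 0.25·0 + 0.1·h(square D) + 0.2·1 + 0.15·h(square B) + 0.3·h(square A)
Solving: h(square D) = 0.3715, h(square B) = 0.2789, h(square A) = 0.3985.
Starting from square A, the probability is 0.3985.

0.3985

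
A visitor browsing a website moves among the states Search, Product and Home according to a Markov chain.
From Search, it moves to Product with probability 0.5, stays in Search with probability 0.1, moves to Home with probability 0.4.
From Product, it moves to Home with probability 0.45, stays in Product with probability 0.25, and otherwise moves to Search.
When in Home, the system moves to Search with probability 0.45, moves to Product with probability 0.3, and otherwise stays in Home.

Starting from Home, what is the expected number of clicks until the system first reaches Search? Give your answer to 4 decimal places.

2.4561

Let t(s) be the expected number of clicks to first reach Search from state s, with t(Search) = 0. Conditioning on the first click:
t(Product) = 1 + 0.25·t(Product) + 0.45·t(Home)
t(Home) = 1 + 0.3·t(Product) + 0.25·t(Home)
Solving: t(Product) = 2.8070, t(Home) = 2.4561.
Expected clicks from Home to Search: 2.4561.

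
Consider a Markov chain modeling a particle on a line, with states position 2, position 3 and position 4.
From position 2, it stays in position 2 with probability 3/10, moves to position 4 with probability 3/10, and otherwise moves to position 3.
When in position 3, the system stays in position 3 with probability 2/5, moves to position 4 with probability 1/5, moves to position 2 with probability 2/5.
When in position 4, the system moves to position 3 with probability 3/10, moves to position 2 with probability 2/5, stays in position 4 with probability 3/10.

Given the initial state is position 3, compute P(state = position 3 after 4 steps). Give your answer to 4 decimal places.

Propagate the distribution vector 4 steps from position 3.
After 0 steps: (0.0000, 1.0000, 0.0000)
After 1 step: (0.4000, 0.4000, 0.2000)
After 2 steps: (0.3600, 0.3800, 0.2600)
After 3 steps: (0.3640, 0.3740, 0.2620)
After 4 steps: (0.3636, 0.3738, 0.2626)
P(in position 3 after 4 steps) = 0.3738

0.3738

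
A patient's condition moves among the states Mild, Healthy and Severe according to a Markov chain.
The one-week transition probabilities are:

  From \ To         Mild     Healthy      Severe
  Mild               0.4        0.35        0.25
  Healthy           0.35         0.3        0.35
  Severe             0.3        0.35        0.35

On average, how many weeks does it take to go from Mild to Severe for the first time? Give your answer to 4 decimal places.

3.5294

Let t(s) be the expected number of weeks to first reach Severe from state s, with t(Severe) = 0. Conditioning on the first week:
t(Mild) = 1 + 0.4·t(Mild) + 0.35·t(Healthy)
t(Healthy) = 1 + 0.35·t(Mild) + 0.3·t(Healthy)
Solving: t(Mild) = 3.5294, t(Healthy) = 3.1933.
Expected weeks from Mild to Severe: 3.5294.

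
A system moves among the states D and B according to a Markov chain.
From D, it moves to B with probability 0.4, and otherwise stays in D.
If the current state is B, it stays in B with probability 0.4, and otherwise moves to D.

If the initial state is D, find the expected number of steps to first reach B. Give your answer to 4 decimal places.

Let t(s) be the expected number of steps to first reach B from state s, with t(B) = 0. Conditioning on the first step:
t(D) = 1 + 0.6·t(D)
Solving: t(D) = 2.5000.
Expected steps from D to B: 2.5000.

2.5000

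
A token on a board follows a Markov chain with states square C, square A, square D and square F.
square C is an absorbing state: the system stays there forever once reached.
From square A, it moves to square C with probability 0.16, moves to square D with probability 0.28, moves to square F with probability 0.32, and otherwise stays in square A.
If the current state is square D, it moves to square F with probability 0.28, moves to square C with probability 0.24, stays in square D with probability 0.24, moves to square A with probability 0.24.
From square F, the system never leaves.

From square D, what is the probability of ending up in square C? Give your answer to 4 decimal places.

Let h(s) be the probability of absorption at square C starting from transient state s. Then h(square C) = 1 and h(square F) = 0. By first-step analysis:
h(square A) = 0.16·1 + 0.24·h(square A) + 0.28·h(square D) + 0.32·0
h(square D) = 0.24·1 + 0.24·h(square A) + 0.24·h(square D) + 0.28·0
Solving: h(square A) = 0.3699, h(square D) = 0.4326.
Starting from square D, the probability is 0.4326.

0.4326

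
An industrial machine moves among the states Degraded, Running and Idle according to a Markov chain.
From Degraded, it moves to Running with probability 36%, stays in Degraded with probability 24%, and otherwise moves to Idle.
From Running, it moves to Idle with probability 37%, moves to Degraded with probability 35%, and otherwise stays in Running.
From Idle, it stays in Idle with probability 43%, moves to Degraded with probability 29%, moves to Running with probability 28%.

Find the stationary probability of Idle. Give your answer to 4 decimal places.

0.4030

Let the stationary distribution be π with π = πP and π_1 + π_2 + π_3 = 1.
π_1 = 0.24·π_1 + 0.35·π_2 + 0.29·π_3
π_2 = 0.36·π_1 + 0.28·π_2 + 0.28·π_3
Solving with the normalization constraint gives π = (0.2935, 0.3035, 0.4030).
So the stationary probability of Idle is 0.4030.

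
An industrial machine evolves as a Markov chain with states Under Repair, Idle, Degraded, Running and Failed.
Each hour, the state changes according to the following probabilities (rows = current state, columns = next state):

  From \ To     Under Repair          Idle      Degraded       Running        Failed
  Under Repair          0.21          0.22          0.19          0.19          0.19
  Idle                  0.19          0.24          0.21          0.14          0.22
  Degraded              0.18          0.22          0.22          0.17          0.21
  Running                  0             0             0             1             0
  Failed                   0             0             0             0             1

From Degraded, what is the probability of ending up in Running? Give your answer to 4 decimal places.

Let h(s) be the probability of absorption at Running starting from transient state s. Then h(Running) = 1 and h(Failed) = 0. By first-step analysis:
h(Under Repair) = 0.21·h(Under Repair) + 0.22·h(Idle) + 0.19·h(Degraded) + 0.19·1 + 0.19·0
h(Idle) = 0.19·h(Under Repair) + 0.24·h(Idle) + 0.21·h(Degraded) + 0.14·1 + 0.22·0
h(Degraded) = 0.18·h(Under Repair) + 0.22·h(Idle) + 0.22·h(Degraded) + 0.17·1 + 0.21·0
Solving: h(Under Repair) = 0.4654, h(Idle) = 0.4235, h(Degraded) = 0.4448.
Starting from Degraded, the probability is 0.4448.

0.4448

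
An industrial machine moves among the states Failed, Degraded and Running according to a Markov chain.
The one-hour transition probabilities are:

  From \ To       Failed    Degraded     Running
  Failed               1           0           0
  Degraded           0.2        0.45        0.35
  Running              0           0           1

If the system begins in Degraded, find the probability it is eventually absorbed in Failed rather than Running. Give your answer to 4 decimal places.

Let h(s) be the probability of absorption at Failed starting from transient state s. Then h(Failed) = 1 and h(Running) = 0. By first-step analysis:
h(Degraded) = 0.2·1 + 0.45·h(Degraded) + 0.35·0
Solving: h(Degraded) = 0.3636.
Starting from Degraded, the probability is 0.3636.

0.3636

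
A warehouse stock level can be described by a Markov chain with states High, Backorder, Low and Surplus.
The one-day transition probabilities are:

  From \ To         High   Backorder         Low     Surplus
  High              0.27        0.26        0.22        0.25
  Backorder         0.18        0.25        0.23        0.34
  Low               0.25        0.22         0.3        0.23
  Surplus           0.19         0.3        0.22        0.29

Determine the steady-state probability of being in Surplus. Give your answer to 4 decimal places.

0.2796

Let the stationary distribution be π with π = πP and π_1 + π_2 + π_3 + π_4 = 1.
π_1 = 0.27·π_1 + 0.18·π_2 + 0.25·π_3 + 0.19·π_4
π_2 = 0.26·π_1 + 0.25·π_2 + 0.22·π_3 + 0.3·π_4
π_3 = 0.22·π_1 + 0.23·π_2 + 0.3·π_3 + 0.22·π_4
Solving with the normalization constraint gives π = (0.2195, 0.2589, 0.2419, 0.2796).
So the stationary probability of Surplus is 0.2796.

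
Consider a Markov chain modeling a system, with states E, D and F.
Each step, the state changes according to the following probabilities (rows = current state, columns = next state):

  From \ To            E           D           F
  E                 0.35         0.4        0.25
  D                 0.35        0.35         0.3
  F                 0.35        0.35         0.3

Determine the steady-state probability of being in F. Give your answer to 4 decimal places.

0.2825

Let the stationary distribution be π with π = πP and π_1 + π_2 + π_3 = 1.
π_1 = 0.35·π_1 + 0.35·π_2 + 0.35·π_3
π_2 = 0.4·π_1 + 0.35·π_2 + 0.35·π_3
Solving with the normalization constraint gives π = (0.3500, 0.3675, 0.2825).
So the stationary probability of F is 0.2825.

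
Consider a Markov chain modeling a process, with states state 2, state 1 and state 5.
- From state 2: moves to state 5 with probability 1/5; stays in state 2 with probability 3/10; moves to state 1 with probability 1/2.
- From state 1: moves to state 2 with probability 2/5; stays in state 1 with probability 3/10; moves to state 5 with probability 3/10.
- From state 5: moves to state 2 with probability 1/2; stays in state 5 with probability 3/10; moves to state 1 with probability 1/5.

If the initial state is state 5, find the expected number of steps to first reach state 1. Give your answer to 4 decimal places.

Let t(s) be the expected number of steps to first reach state 1 from state s, with t(state 1) = 0. Conditioning on the first step:
t(state 2) = 1 + 0.3·t(state 2) + 0.2·t(state 5)
t(state 5) = 1 + 0.5·t(state 2) + 0.3·t(state 5)
Solving: t(state 2) = 2.3077, t(state 5) = 3.0769.
Expected steps from state 5 to state 1: 3.0769.

3.0769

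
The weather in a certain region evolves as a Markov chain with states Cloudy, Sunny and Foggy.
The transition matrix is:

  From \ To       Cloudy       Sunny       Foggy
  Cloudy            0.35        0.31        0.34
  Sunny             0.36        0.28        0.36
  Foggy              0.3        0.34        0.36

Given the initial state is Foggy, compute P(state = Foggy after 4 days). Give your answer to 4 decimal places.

Propagate the distribution vector 4 days from Foggy.
After 0 days: (0.0000, 0.0000, 1.0000)
After 1 day: (0.3000, 0.3400, 0.3600)
After 2 days: (0.3354, 0.3106, 0.3540)
After 3 days: (0.3354, 0.3113, 0.3533)
After 4 days: (0.3354, 0.3113, 0.3533)
P(in Foggy after 4 days) = 0.3533

0.3533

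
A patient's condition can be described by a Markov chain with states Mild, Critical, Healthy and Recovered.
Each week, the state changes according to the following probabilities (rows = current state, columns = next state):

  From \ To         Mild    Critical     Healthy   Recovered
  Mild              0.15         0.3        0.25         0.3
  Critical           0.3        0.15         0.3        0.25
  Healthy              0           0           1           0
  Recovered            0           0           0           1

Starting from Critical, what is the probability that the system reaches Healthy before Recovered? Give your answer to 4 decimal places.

Let h(s) be the probability of absorption at Healthy starting from transient state s. Then h(Healthy) = 1 and h(Recovered) = 0. By first-step analysis:
h(Mild) = 0.15·h(Mild) + 0.3·h(Critical) + 0.25·1 + 0.3·0
h(Critical) = 0.3·h(Mild) + 0.15·h(Critical) + 0.3·1 + 0.25·0
Solving: h(Mild) = 0.4783, h(Critical) = 0.5217.
Starting from Critical, the probability is 0.5217.

0.5217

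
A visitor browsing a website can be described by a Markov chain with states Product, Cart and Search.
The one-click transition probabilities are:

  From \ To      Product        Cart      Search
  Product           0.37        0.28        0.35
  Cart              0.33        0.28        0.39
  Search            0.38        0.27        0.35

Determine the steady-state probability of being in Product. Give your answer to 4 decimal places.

Let the stationary distribution be π with π = πP and π_1 + π_2 + π_3 = 1.
π_1 = 0.37·π_1 + 0.33·π_2 + 0.38·π_3
π_2 = 0.28·π_1 + 0.28·π_2 + 0.27·π_3
Solving with the normalization constraint gives π = (0.3626, 0.2764, 0.3611).
So the stationary probability of Product is 0.3626.

0.3626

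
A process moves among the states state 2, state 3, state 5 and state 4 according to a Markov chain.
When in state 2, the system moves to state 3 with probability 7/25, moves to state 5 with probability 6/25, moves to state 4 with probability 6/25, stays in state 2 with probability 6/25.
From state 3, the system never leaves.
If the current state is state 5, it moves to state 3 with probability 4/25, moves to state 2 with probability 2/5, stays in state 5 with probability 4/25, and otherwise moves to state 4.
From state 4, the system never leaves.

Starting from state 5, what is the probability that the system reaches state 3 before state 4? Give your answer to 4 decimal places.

Let h(s) be the probability of absorption at state 3 starting from transient state s. Then h(state 3) = 1 and h(state 4) = 0. By first-step analysis:
h(state 2) = 0.24·h(state 2) + 0.28·1 + 0.24·h(state 5) + 0.24·0
h(state 5) = 0.4·h(state 2) + 0.16·1 + 0.16·h(state 5) + 0.28·0
Solving: h(state 2) = 0.5044, h(state 5) = 0.4307.
Starting from state 5, the probability is 0.4307.

0.4307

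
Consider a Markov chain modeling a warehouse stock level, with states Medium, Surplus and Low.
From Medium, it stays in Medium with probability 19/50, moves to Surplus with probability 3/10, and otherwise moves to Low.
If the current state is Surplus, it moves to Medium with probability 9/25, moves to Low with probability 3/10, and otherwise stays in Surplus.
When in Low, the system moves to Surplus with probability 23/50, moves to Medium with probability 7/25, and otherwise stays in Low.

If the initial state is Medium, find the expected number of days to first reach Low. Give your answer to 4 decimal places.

3.1873

Let t(s) be the expected number of days to first reach Low from state s, with t(Low) = 0. Conditioning on the first day:
t(Medium) = 1 + 0.38·t(Medium) + 0.3·t(Surplus)
t(Surplus) = 1 + 0.36·t(Medium) + 0.34·t(Surplus)
Solving: t(Medium) = 3.1873, t(Surplus) = 3.2537.
Expected days from Medium to Low: 3.1873.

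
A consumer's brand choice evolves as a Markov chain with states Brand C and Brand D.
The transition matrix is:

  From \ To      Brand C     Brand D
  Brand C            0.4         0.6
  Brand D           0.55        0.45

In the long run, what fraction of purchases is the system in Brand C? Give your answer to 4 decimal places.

Let the stationary distribution be π with π = πP and π_1 + π_2 = 1.
π_1 = 0.4·π_1 + 0.55·π_2
Solving with the normalization constraint gives π = (0.4783, 0.5217).
So the stationary probability of Brand C is 0.4783.

0.4783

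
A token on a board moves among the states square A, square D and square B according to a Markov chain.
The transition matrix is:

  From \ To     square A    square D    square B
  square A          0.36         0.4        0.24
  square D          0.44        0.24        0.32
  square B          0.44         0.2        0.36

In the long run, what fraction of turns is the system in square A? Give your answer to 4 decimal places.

0.4074

Let the stationary distribution be π with π = πP and π_1 + π_2 + π_3 = 1.
π_1 = 0.36·π_1 + 0.44·π_2 + 0.44·π_3
π_2 = 0.4·π_1 + 0.24·π_2 + 0.2·π_3
Solving with the normalization constraint gives π = (0.4074, 0.2932, 0.2994).
So the stationary probability of square A is 0.4074.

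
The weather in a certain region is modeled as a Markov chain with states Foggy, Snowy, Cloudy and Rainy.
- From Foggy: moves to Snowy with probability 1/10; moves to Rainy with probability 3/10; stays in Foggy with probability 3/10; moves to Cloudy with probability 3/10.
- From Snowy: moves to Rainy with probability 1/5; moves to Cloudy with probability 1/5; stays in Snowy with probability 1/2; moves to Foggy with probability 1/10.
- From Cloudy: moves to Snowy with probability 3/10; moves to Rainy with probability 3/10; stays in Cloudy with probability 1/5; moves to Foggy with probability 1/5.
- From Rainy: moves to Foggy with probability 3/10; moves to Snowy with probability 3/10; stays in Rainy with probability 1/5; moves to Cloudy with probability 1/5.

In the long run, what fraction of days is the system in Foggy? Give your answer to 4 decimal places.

0.2135

Let the stationary distribution be π with π = πP and π_1 + π_2 + π_3 + π_4 = 1.
π_1 = 0.3·π_1 + 0.1·π_2 + 0.2·π_3 + 0.3·π_4
π_2 = 0.1·π_1 + 0.5·π_2 + 0.3·π_3 + 0.3·π_4
π_3 = 0.3·π_1 + 0.2·π_2 + 0.2·π_3 + 0.2·π_4
Solving with the normalization constraint gives π = (0.2135, 0.3216, 0.2214, 0.2435).
So the stationary probability of Foggy is 0.2135.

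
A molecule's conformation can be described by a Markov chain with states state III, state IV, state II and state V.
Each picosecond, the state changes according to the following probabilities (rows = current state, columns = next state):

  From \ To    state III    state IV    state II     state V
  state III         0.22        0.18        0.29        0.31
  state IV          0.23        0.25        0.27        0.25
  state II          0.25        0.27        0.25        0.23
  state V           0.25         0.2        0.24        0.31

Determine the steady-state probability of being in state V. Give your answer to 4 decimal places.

Let the stationary distribution be π with π = πP and π_1 + π_2 + π_3 + π_4 = 1.
π_1 = 0.22·π_1 + 0.23·π_2 + 0.25·π_3 + 0.25·π_4
π_2 = 0.18·π_1 + 0.25·π_2 + 0.27·π_3 + 0.2·π_4
π_3 = 0.29·π_1 + 0.27·π_2 + 0.25·π_3 + 0.24·π_4
Solving with the normalization constraint gives π = (0.2384, 0.2248, 0.2613, 0.2756).
So the stationary probability of state V is 0.2756.

0.2756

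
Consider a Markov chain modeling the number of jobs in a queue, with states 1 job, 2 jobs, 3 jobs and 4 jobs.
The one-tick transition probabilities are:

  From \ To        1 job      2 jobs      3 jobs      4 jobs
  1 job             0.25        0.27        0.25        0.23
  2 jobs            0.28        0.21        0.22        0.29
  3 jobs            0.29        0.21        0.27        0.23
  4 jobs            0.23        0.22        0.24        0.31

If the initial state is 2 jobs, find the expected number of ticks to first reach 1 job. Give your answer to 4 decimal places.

Let t(s) be the expected number of ticks to first reach 1 job from state s, with t(1 job) = 0. Conditioning on the first tick:
t(2 jobs) = 1 + 0.21·t(2 jobs) + 0.22·t(3 jobs) + 0.29·t(4 jobs)
t(3 jobs) = 1 + 0.21·t(2 jobs) + 0.27·t(3 jobs) + 0.23·t(4 jobs)
t(4 jobs) = 1 + 0.22·t(2 jobs) + 0.24·t(3 jobs) + 0.31·t(4 jobs)
Solving: t(2 jobs) = 3.7271, t(3 jobs) = 3.6759, t(4 jobs) = 3.9162.
Expected ticks from 2 jobs to 1 job: 3.7271.

3.7271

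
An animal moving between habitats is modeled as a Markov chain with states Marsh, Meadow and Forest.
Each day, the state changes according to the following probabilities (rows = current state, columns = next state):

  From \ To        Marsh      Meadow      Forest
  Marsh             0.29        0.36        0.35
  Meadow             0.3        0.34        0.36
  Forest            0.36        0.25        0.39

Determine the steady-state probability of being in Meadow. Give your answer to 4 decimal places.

0.3133

Let the stationary distribution be π with π = πP and π_1 + π_2 + π_3 = 1.
π_1 = 0.29·π_1 + 0.3·π_2 + 0.36·π_3
π_2 = 0.36·π_1 + 0.34·π_2 + 0.25·π_3
Solving with the normalization constraint gives π = (0.3189, 0.3133, 0.3678).
So the stationary probability of Meadow is 0.3133.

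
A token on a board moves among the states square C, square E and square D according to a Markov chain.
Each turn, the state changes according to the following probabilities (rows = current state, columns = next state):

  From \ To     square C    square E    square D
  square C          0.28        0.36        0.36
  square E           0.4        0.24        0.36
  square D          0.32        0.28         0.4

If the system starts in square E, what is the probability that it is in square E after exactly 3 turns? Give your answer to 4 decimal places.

Propagate the distribution vector 3 turns from square E.
After 0 turns: (0.0000, 1.0000, 0.0000)
After 1 turn: (0.4000, 0.2400, 0.3600)
After 2 turns: (0.3232, 0.3024, 0.3744)
After 3 turns: (0.3313, 0.2938, 0.3750)
P(in square E after 3 turns) = 0.2938

0.2938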